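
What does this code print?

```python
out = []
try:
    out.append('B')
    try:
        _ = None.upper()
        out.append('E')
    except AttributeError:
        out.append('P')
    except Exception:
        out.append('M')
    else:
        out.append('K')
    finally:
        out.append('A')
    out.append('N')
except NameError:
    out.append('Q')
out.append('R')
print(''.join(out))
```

Execution trace: 'B' (try body) → 'P' (inner except AttributeError) → 'A' (inner finally) → 'N' (try body, no exception) → 'R' (after the try/except). Output: BPANR

Answer: BPANR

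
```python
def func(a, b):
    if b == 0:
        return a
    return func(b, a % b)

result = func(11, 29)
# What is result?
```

func(11, 29) -> func(29, 11) -> func(11, 7) -> func(7, 4) -> func(4, 3) -> func(3, 1) -> func(1, 0) -> 1

Answer: 1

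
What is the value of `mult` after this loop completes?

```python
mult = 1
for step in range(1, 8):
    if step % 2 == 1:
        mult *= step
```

Product of odd numbers 1 to 7
`mult` takes the values: 1 → 3 → 15 → 105

Answer: 105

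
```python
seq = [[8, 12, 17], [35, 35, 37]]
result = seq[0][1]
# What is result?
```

Trace:
`seq = [[8, 12, 17], [35, 35, 37]]` → seq = [[8, 12, 17], [35, 35, 37]]
`result = seq[0][1]` → result = 12
So result = 12

Answer: 12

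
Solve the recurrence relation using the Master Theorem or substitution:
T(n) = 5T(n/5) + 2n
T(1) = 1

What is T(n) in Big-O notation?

By Master Theorem: a=5, b=5, f(n)=2n. Since log_5(5) = 1 and f(n) = Θ(n^1), Case 2 applies. T(n) = O(n log n).

Answer: O(n log n)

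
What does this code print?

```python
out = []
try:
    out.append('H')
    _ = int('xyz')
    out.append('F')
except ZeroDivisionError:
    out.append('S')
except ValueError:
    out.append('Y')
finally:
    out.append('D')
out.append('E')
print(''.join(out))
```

Execution trace: 'H' (try body) → 'Y' (except ValueError) → 'D' (finally) → 'E' (after the try/except). Output: HYDE

Answer: HYDE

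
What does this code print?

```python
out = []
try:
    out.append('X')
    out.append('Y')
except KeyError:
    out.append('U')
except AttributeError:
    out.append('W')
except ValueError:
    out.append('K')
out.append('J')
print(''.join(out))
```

Execution trace: 'X' (try body) → 'Y' (try body, no exception) → 'J' (after the try/except). Output: XYJ

Answer: XYJ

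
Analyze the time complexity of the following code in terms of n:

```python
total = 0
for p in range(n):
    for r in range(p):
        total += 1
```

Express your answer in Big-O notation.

Each loop level contributes: n × n. Multiplying the contributions gives O(n^2).

Answer: O(n^2)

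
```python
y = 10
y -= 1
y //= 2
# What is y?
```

Trace:
`y = 10` → y = 10
`y -= 1` → y = 9
`y //= 2` → y = 4
So y = 4

Answer: 4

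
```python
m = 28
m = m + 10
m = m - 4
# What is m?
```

Trace:
`m = 28` → m = 28
`m = m + 10` → m = 38
`m = m - 4` → m = 34
So m = 34

Answer: 34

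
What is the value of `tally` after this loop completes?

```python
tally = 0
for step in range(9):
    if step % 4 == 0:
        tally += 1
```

Count numbers divisible by 4 in range(9)
`tally` takes the values: 0 → 1 → 2 → 3

Answer: 3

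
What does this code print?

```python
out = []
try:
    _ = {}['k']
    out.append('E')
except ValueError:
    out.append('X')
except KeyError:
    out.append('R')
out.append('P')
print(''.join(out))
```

Execution trace: 'R' (except KeyError) → 'P' (after the try/except). Output: RP

Answer: RP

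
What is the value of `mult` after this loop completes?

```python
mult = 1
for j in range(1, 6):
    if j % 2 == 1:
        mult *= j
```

Product of odd numbers 1 to 5
`mult` takes the values: 1 → 3 → 15

Answer: 15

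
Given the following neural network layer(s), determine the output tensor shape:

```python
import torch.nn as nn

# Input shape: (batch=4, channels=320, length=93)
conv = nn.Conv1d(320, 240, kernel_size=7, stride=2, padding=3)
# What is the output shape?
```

Input: (4, 320, 93) -> Output: (4, 240, 47)

Answer: (4, 240, 47)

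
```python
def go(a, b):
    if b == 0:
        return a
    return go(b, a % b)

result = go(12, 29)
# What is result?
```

go(12, 29) -> go(29, 12) -> go(12, 5) -> go(5, 2) -> go(2, 1) -> go(1, 0) -> 1

Answer: 1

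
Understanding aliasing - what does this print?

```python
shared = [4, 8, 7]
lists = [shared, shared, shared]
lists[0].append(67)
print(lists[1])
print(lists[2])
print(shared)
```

Key concept: list of same reference.
Step by step:
`shared = [4, 8, 7]` → shared = [4, 8, 7]
`lists = [shared, shared, shared]` → lists = [[4, 8, 7], [4, 8, 7], [4, 8, 7]]
`lists[0].append(67)` → shared = [4, 8, 7, 67]; lists = [[4, 8, 7, 67], [4, 8, 7, 67], [4, 8, 7, 67]]
`print(lists[1])` → prints [4, 8, 7, 67]
`print(lists[2])` → prints [4, 8, 7, 67]
`print(shared)` → prints [4, 8, 7, 67]

Answer:
[4, 8, 7, 67]
[4, 8, 7, 67]
[4, 8, 7, 67]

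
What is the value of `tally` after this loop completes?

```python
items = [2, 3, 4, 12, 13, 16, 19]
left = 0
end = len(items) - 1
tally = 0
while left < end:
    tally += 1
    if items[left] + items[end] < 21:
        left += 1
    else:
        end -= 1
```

Steps to find pair summing to 21
`tally` takes the values: 0 → 1 → 2 → 3 → 4 → 5 → 6

Answer: 6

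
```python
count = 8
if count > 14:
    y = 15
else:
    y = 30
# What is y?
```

Trace:
`count = 8` → count = 8
`if count > 14: ...` → count > 14 is False, take else branch → y = 30
So y = 30

Answer: 30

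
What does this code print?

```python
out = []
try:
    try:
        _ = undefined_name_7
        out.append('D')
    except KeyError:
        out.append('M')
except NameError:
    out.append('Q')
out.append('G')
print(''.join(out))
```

Execution trace: 'Q' (outer except NameError) → 'G' (after the try/except). Output: QG

Answer: QG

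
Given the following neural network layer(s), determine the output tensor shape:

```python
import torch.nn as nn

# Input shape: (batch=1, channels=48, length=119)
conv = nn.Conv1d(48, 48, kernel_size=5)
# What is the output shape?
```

Input: (1, 48, 119) -> Output: (1, 48, 115)

Answer: (1, 48, 115)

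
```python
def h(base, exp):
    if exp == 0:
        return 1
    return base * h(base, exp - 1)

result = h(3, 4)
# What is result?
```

h(3, 4) = 3 * 3 * 3 * 3 = 81

Answer: 81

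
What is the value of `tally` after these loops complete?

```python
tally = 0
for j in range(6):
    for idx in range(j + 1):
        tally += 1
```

Triangle: 1 + 2 + ... + 6
`tally` takes the values: 0 → 1 → 2 → 3 → 4 → 5 → 6 → 7 → 8 → 9 → 10 → 11 → 12 → 13 → 14 → 15 → 16 → 17 → 18 → 19 → 20 → 21

Answer: 21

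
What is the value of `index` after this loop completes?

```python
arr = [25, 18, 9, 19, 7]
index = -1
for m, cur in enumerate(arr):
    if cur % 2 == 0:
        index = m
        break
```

First even number index in [25, 18, 9, 19, 7]
`index` takes the values: -1 → 1

Answer: 1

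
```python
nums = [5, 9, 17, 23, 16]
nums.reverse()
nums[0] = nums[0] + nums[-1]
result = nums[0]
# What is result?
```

Trace:
`nums = [5, 9, 17, 23, 16]` → nums = [5, 9, 17, 23, 16]
`nums.reverse()` → nums = [16, 23, 17, 9, 5]
`nums[0] = nums[0] + nums[-1]` → nums = [21, 23, 17, 9, 5]
`result = nums[0]` → result = 21
So result = 21

Answer: 21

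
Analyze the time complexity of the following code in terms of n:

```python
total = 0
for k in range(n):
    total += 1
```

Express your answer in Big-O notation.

Each loop level contributes: n. Multiplying the contributions gives O(n).

Answer: O(n)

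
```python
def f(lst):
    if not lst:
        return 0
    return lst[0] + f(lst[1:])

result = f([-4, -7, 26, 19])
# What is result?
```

(-4) + (-7) + 26 + 19 + 0 = 34

Answer: 34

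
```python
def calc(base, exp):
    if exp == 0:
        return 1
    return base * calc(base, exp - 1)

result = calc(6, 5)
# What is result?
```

calc(6, 5) = 6 * 6 * 6 * 6 * 6 = 7776

Answer: 7776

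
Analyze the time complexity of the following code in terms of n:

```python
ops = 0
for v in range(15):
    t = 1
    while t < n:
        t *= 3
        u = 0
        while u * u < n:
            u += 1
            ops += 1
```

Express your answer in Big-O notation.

Each loop level contributes: 1 × log n × √n. Multiplying the contributions gives O(√n log n).

Answer: O(√n log n)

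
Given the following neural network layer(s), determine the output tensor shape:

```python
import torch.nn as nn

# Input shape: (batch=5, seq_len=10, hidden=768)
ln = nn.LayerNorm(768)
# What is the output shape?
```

Input: (5, 10, 768) -> Output: (5, 10, 768)

Answer: (5, 10, 768)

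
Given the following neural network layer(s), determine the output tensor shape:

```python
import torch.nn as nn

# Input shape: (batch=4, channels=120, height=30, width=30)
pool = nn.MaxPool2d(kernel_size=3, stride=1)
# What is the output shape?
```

Input: (4, 120, 30, 30) -> Output: (4, 120, 28, 28)

Answer: (4, 120, 28, 28)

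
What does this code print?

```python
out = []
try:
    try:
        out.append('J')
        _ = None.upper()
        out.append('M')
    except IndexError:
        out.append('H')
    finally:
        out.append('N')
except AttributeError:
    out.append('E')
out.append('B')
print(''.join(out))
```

Execution trace: 'J' (try body) → 'N' (finally) → 'E' (outer except AttributeError) → 'B' (after the try/except). Output: JNEB

Answer: JNEB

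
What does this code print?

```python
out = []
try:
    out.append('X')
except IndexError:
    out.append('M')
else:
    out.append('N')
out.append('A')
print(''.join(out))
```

Execution trace: 'X' (try body, no exception) → 'N' (else) → 'A' (after the try/except). Output: XNA

Answer: XNA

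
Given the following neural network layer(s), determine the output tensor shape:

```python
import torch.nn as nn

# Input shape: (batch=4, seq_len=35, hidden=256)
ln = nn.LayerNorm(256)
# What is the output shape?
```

Input: (4, 35, 256) -> Output: (4, 35, 256)

Answer: (4, 35, 256)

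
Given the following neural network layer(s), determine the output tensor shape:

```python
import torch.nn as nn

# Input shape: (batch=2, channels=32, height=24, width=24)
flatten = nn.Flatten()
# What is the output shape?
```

Input: (2, 32, 24, 24) -> Output: (2, 18432)

Answer: (2, 18432)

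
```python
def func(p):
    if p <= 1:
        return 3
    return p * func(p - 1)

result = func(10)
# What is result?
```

func(10) = 10 * 9 * 8 * 7 * 6 * 5 * 4 * 3 * 2 * 3 = 10886400

Answer: 10886400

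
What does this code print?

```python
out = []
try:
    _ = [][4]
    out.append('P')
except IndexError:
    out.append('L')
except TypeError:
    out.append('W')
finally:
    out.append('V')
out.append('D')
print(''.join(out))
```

Execution trace: 'L' (except IndexError) → 'V' (finally) → 'D' (after the try/except). Output: LVD

Answer: LVD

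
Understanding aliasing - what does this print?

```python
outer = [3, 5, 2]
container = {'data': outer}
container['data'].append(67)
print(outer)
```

Key concept: dict holds reference to list.
Step by step:
`outer = [3, 5, 2]` → outer = [3, 5, 2]
`container = {'data': outer}` → container = {'data': [3, 5, 2]}
`container['data'].append(67)` → outer = [3, 5, 2, 67]; container = {'data': [3, 5, 2, 67]}
`print(outer)` → prints [3, 5, 2, 67]

Answer: [3, 5, 2, 67]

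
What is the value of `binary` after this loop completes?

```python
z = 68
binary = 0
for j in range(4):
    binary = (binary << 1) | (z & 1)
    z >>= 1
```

Reverse lowest 4 bits of 68
`binary` takes the values: 0 → 1 → 2

Answer: 2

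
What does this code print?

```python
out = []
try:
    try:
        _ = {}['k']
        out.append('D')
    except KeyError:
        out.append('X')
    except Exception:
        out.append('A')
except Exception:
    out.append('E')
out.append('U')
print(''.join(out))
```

Execution trace: 'X' (inner except KeyError) → 'U' (after the try/except). Output: XU

Answer: XU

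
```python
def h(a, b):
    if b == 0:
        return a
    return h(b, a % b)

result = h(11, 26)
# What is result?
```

h(11, 26) -> h(26, 11) -> h(11, 4) -> h(4, 3) -> h(3, 1) -> h(1, 0) -> 1

Answer: 1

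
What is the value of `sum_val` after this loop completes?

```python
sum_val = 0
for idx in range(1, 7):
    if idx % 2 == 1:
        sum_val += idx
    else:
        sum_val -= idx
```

Add odd, subtract even
`sum_val` takes the values: 0 → 1 → -1 → 2 → -2 → 3 → -3

Answer: -3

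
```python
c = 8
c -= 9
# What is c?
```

Trace:
`c = 8` → c = 8
`c -= 9` → c = -1
So c = -1

Answer: -1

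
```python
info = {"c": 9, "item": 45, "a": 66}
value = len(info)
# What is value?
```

Trace:
`info = {"c": 9, "item": 45, "a": 66}` → info = {'c': 9, 'item': 45, 'a': 66}
`value = len(info)` → value = 3
So value = 3

Answer: 3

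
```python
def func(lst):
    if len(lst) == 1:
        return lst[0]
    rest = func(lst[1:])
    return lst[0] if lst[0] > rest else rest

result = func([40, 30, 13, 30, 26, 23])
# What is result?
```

Recursive max over [40, 30, 13, 30, 26, 23] = 40

Answer: 40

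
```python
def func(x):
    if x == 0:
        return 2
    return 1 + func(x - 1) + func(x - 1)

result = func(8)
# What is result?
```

func(x) = 1 + 2·func(x-1), func(0)=2. Closed form: (2+1)·2^8 - 1 = 767.

Answer: 767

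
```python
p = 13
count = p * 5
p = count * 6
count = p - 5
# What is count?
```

Trace:
`p = 13` → p = 13
`count = p * 5` → count = 65
`p = count * 6` → p = 390
`count = p - 5` → count = 385
So count = 385

Answer: 385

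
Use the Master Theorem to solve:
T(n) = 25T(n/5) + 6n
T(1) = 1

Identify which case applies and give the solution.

a=25, b=5, f(n)=6n. log_5(25) = 2. Since c=1 < 2, Case 1 applies: T(n) = Θ(n^log_b(a)) = O(n^2).

Answer: O(n^2) - Case 1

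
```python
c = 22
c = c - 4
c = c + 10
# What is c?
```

Trace:
`c = 22` → c = 22
`c = c - 4` → c = 18
`c = c + 10` → c = 28
So c = 28

Answer: 28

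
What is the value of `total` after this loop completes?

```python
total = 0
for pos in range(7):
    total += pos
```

Sum of 0 to 6 = 21
`total` takes the values: 0 → 1 → 3 → 6 → 10 → 15 → 21

Answer: 21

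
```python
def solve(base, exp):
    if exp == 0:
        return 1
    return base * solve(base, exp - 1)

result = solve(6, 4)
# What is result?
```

solve(6, 4) = 6 * 6 * 6 * 6 = 1296

Answer: 1296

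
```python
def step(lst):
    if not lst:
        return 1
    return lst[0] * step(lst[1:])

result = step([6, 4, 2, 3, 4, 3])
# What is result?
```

Product over [6, 4, 2, 3, 4, 3] = 6 * 4 * 2 * 3 * 4 * 3 = 1728

Answer: 1728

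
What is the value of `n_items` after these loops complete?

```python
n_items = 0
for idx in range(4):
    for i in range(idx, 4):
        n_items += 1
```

Upper triangle: 4 + 3 + ... + 1
`n_items` takes the values: 0 → 1 → 2 → 3 → 4 → 5 → 6 → 7 → 8 → 9 → 10

Answer: 10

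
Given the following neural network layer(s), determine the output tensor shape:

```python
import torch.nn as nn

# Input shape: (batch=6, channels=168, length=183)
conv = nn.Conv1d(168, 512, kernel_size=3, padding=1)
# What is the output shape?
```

Input: (6, 168, 183) -> Output: (6, 512, 183)

Answer: (6, 512, 183)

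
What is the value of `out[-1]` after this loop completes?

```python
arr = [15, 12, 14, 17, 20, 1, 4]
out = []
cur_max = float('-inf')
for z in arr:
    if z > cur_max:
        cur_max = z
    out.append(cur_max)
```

Running max ends at 20
`out` takes the values: [] → [15] → [15, 15] → [15, 15, 15] → [15, 15, 15, 17] → [15, 15, 15, 17, 20] → [15, 15, 15, 17, 20, 20] → [15, 15, 15, 17, 20, 20, 20]
So `out[-1]` = 20

Answer: 20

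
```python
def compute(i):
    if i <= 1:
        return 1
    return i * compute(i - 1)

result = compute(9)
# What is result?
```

compute(9) = 9 * 8 * 7 * 6 * 5 * 4 * 3 * 2 * 1 = 362880

Answer: 362880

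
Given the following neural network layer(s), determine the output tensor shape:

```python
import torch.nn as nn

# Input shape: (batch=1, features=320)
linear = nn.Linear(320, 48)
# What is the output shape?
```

Input: (1, 320) -> Output: (1, 48)

Answer: (1, 48)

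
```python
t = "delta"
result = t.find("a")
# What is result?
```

Trace:
`t = "delta"` → t = 'delta'
`result = t.find("a")` → result = 4
So result = 4

Answer: 4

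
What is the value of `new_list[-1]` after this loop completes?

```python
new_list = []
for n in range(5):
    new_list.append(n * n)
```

Last element of squares 0 to 4
`new_list` takes the values: [] → [0] → [0, 1] → [0, 1, 4] → [0, 1, 4, 9] → [0, 1, 4, 9, 16]
So `new_list[-1]` = 16

Answer: 16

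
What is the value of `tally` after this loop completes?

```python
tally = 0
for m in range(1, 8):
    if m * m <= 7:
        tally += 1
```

Count numbers where m² ≤ 7
`tally` takes the values: 0 → 1 → 2

Answer: 2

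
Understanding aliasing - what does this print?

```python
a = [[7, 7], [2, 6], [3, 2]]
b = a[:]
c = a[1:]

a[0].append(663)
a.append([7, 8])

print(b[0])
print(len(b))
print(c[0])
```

Key concept: slice with nested mutation.
Step by step:
`a = [[7, 7], [2, 6], [3, 2]]` → a = [[7, 7], [2, 6], [3, 2]]
`b = a[:]` → b = [[7, 7], [2, 6], [3, 2]]
`c = a[1:]` → c = [[2, 6], [3, 2]]
`a[0].append(663)` → a = [[7, 7, 663], [2, 6], [3, 2]]; b = [[7, 7, 663], [2, 6], [3, 2]]
`a.append([7, 8])` → a = [[7, 7, 663], [2, 6], [3, 2], [7, 8]]
`print(b[0])` → prints [7, 7, 663]
`print(len(b))` → prints 3
`print(c[0])` → prints [2, 6]

Answer:
[7, 7, 663]
3
[2, 6]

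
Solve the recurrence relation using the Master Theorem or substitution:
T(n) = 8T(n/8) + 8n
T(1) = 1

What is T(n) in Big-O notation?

By Master Theorem: a=8, b=8, f(n)=8n. Since log_8(8) = 1 and f(n) = Θ(n^1), Case 2 applies. T(n) = O(n log n).

Answer: O(n log n)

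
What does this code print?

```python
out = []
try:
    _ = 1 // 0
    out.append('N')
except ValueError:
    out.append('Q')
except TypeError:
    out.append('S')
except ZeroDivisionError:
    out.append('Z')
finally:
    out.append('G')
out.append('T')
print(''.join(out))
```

Execution trace: 'Z' (except ZeroDivisionError) → 'G' (finally) → 'T' (after the try/except). Output: ZGT

Answer: ZGT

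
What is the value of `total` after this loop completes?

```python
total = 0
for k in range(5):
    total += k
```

Sum of 0 to 4 = 10
`total` takes the values: 0 → 1 → 3 → 6 → 10

Answer: 10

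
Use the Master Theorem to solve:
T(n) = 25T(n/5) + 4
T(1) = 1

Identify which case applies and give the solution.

a=25, b=5, f(n)=4. log_5(25) = 2. Since c=0 < 2, Case 1 applies: T(n) = Θ(n^log_b(a)) = O(n^2).

Answer: O(n^2) - Case 1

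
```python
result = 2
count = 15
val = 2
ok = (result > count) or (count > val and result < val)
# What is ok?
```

Trace:
`result = 2` → result = 2
`count = 15` → count = 15
`val = 2` → val = 2
`ok = (result > count) or (count > val and result < val)` → ok = False
So ok = False

Answer: False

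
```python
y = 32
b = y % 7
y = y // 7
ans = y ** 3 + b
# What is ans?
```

Trace:
`y = 32` → y = 32
`b = y % 7` → b = 4
`y = y // 7` → y = 4
`ans = y ** 3 + b` → ans = 68
So ans = 68

Answer: 68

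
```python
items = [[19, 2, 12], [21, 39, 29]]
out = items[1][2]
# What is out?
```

Trace:
`items = [[19, 2, 12], [21, 39, 29]]` → items = [[19, 2, 12], [21, 39, 29]]
`out = items[1][2]` → out = 29
So out = 29

Answer: 29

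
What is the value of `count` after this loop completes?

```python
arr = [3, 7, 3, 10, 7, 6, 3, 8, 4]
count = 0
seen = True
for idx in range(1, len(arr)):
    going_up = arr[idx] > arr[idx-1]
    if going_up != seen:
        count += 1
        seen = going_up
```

Count direction changes in [3, 7, 3, 10, 7, 6, 3, 8, 4]
`count` takes the values: 0 → 1 → 2 → 3 → 4 → 5

Answer: 5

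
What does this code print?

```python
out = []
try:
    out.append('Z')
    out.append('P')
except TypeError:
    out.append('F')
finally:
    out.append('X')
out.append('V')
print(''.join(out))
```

Execution trace: 'Z' (try body) → 'P' (try body, no exception) → 'X' (finally) → 'V' (after the try/except). Output: ZPXV

Answer: ZPXV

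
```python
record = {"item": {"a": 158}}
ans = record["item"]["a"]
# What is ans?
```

Trace:
`record = {"item": {"a": 158}}` → record = {'item': {'a': 158}}
`ans = record["item"]["a"]` → ans = 158
So ans = 158

Answer: 158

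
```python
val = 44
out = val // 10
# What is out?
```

Trace:
`val = 44` → val = 44
`out = val // 10` → out = 4
So out = 4

Answer: 4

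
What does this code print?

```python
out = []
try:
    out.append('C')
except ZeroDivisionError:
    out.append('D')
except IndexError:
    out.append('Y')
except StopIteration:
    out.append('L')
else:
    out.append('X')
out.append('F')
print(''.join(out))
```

Execution trace: 'C' (try body, no exception) → 'X' (else) → 'F' (after the try/except). Output: CXF

Answer: CXF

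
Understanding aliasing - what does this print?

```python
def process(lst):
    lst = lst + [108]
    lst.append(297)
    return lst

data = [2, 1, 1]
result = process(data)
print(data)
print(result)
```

Key concept: rebinding parameter vs mutation.
Step by step:
`data = [2, 1, 1]` → data = [2, 1, 1]
`result = process(data)` → result = [2, 1, 1, 108, 297]
`print(data)` → prints [2, 1, 1]
`print(result)` → prints [2, 1, 1, 108, 297]

Answer:
[2, 1, 1]
[2, 1, 1, 108, 297]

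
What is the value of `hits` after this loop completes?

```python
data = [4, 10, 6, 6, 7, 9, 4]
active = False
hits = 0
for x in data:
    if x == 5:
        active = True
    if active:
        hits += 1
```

Count elements after first 5 in [4, 10, 6, 6, 7, 9, 4]
`hits` takes the values: 0

Answer: 0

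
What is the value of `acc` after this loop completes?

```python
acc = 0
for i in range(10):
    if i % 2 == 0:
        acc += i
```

Sum of even numbers 0 to 9
`acc` takes the values: 0 → 2 → 6 → 12 → 20

Answer: 20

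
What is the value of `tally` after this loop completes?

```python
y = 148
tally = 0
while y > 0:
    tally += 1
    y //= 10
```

Count digits by repeated division by 10
`tally` takes the values: 0 → 1 → 2 → 3

Answer: 3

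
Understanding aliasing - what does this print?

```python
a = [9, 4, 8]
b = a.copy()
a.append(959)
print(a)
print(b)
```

Key concept: list.copy() creates independent copy.
Step by step:
`a = [9, 4, 8]` → a = [9, 4, 8]
`b = a.copy()` → b = [9, 4, 8]
`a.append(959)` → a = [9, 4, 8, 959]
`print(a)` → prints [9, 4, 8, 959]
`print(b)` → prints [9, 4, 8]

Answer:
[9, 4, 8, 959]
[9, 4, 8]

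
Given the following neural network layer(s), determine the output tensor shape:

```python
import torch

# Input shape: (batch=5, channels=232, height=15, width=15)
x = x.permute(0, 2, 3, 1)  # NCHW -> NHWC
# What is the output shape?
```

Input: (5, 232, 15, 15) -> Output: (5, 15, 15, 232)

Answer: (5, 15, 15, 232)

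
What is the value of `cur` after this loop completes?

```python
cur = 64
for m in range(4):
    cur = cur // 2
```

Halve 4 times: 64 // 2^4 = 4
`cur` takes the values: 64 → 32 → 16 → 8 → 4

Answer: 4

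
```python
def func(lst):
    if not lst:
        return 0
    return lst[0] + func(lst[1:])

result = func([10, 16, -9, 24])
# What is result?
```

10 + 16 + (-9) + 24 + 0 = 41

Answer: 41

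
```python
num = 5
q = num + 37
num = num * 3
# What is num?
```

Trace:
`num = 5` → num = 5
`q = num + 37` → q = 42
`num = num * 3` → num = 15
So num = 15

Answer: 15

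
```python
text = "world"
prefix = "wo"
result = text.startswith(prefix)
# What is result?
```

Trace:
`text = "world"` → text = 'world'
`prefix = "wo"` → prefix = 'wo'
`result = text.startswith(prefix)` → result = True
So result = True

Answer: True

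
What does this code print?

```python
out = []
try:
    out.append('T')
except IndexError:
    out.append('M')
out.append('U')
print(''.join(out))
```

Execution trace: 'T' (try body, no exception) → 'U' (after the try/except). Output: TU

Answer: TU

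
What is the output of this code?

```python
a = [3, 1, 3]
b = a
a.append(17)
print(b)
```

Key concept: basic list aliasing.
Step by step:
`a = [3, 1, 3]` → a = [3, 1, 3]
`b = a` → b = [3, 1, 3] (same object as a)
`a.append(17)` → a = [3, 1, 3, 17] (same object as b); b = [3, 1, 3, 17] (same object as a)
`print(b)` → prints [3, 1, 3, 17]

Answer: [3, 1, 3, 17]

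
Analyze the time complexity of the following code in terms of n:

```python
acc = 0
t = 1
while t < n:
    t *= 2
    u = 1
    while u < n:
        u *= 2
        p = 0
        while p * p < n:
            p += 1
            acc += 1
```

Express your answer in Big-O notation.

Each loop level contributes: log n × log n × √n. Multiplying the contributions gives O(√n log² n).

Answer: O(√n log² n)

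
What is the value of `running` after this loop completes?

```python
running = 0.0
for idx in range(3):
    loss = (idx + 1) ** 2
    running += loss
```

Sum of squared losses 1² + 2² + ... + 3²
`running` takes the values: 0.0 → 1.0 → 5.0 → 14.0

Answer: 14.0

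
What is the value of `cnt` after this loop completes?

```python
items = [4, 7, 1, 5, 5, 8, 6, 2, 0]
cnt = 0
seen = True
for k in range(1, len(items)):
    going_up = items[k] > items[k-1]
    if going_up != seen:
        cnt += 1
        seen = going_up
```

Count direction changes in [4, 7, 1, 5, 5, 8, 6, 2, 0]
`cnt` takes the values: 0 → 1 → 2 → 3 → 4 → 5

Answer: 5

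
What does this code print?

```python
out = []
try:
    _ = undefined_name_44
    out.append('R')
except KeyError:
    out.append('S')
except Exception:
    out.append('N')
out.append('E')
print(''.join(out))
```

Execution trace: 'N' (except Exception) → 'E' (after the try/except). Output: NE

Answer: NE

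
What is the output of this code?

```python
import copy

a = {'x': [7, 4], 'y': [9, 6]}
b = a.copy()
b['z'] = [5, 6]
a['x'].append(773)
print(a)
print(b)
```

Key concept: shallow copy of dict with mutable values.
Step by step:
`a = {'x': [7, 4], 'y': [9, 6]}` → a = {'x': [7, 4], 'y': [9, 6]}
`b = a.copy()` → b = {'x': [7, 4], 'y': [9, 6]}
`b['z'] = [5, 6]` → b = {'x': [7, 4], 'y': [9, 6], 'z': [5, 6]}
`a['x'].append(773)` → a = {'x': [7, 4, 773], 'y': [9, 6]}; b = {'x': [7, 4, 773], 'y': [9, 6], 'z': [5, 6]}
`print(a)` → prints {'x': [7, 4, 773], 'y': [9, 6]}
`print(b)` → prints {'x': [7, 4, 773], 'y': [9, 6], 'z': [5, 6]}

Answer:
{'x': [7, 4, 773], 'y': [9, 6]}
{'x': [7, 4, 773], 'y': [9, 6], 'z': [5, 6]}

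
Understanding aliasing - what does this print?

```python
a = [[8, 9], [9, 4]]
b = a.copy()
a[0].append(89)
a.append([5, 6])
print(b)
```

Key concept: shallow copy with nested lists.
Step by step:
`a = [[8, 9], [9, 4]]` → a = [[8, 9], [9, 4]]
`b = a.copy()` → b = [[8, 9], [9, 4]]
`a[0].append(89)` → a = [[8, 9, 89], [9, 4]]; b = [[8, 9, 89], [9, 4]]
`a.append([5, 6])` → a = [[8, 9, 89], [9, 4], [5, 6]]
`print(b)` → prints [[8, 9, 89], [9, 4]]

Answer: [[8, 9, 89], [9, 4]]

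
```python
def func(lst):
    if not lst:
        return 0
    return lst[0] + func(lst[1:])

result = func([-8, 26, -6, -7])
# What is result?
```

(-8) + 26 + (-6) + (-7) + 0 = 5

Answer: 5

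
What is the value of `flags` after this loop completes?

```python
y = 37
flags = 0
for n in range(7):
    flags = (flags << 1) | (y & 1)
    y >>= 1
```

Reverse lowest 7 bits of 37
`flags` takes the values: 0 → 1 → 2 → 5 → 10 → 20 → 41 → 82

Answer: 82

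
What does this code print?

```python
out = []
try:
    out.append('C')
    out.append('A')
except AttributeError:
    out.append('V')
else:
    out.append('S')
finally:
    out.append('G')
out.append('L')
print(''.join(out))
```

Execution trace: 'C' (try body) → 'A' (try body, no exception) → 'S' (else) → 'G' (finally) → 'L' (after the try/except). Output: CASGL

Answer: CASGL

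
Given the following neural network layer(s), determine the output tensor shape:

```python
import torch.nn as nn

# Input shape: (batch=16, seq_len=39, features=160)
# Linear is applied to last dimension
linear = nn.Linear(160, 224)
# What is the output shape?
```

Input: (16, 39, 160) -> Output: (16, 39, 224)

Answer: (16, 39, 224)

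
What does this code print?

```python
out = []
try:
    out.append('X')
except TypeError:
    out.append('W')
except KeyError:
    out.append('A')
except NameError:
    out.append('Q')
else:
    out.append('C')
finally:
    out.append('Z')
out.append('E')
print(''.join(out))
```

Execution trace: 'X' (try body, no exception) → 'C' (else) → 'Z' (finally) → 'E' (after the try/except). Output: XCZE

Answer: XCZE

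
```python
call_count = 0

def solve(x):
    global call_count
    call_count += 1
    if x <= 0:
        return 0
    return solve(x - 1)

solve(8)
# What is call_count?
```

Linear recursion stepping by 1: 9 calls from x=8 down to ≤0.

Answer: 9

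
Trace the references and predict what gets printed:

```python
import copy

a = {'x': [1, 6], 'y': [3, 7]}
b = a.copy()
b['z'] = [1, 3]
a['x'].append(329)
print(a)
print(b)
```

Key concept: shallow copy of dict with mutable values.
Step by step:
`a = {'x': [1, 6], 'y': [3, 7]}` → a = {'x': [1, 6], 'y': [3, 7]}
`b = a.copy()` → b = {'x': [1, 6], 'y': [3, 7]}
`b['z'] = [1, 3]` → b = {'x': [1, 6], 'y': [3, 7], 'z': [1, 3]}
`a['x'].append(329)` → a = {'x': [1, 6, 329], 'y': [3, 7]}; b = {'x': [1, 6, 329], 'y': [3, 7], 'z': [1, 3]}
`print(a)` → prints {'x': [1, 6, 329], 'y': [3, 7]}
`print(b)` → prints {'x': [1, 6, 329], 'y': [3, 7], 'z': [1, 3]}

Answer:
{'x': [1, 6, 329], 'y': [3, 7]}
{'x': [1, 6, 329], 'y': [3, 7], 'z': [1, 3]}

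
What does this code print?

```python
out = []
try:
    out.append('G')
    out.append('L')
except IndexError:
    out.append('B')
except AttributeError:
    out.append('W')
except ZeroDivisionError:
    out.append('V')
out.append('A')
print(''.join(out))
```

Execution trace: 'G' (try body) → 'L' (try body, no exception) → 'A' (after the try/except). Output: GLA

Answer: GLA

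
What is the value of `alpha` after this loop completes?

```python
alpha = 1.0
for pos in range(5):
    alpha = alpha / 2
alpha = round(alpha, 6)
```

Halving LR 5 times: 1 / 2^5
`alpha` takes the values: 1.0 → 0.5 → 0.25 → 0.125 → 0.0625 → 0.03125

Answer: 0.03125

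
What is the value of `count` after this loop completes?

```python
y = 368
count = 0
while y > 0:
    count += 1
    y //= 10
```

Count digits by repeated division by 10
`count` takes the values: 0 → 1 → 2 → 3

Answer: 3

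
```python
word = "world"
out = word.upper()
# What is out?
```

Trace:
`word = "world"` → word = 'world'
`out = word.upper()` → out = 'WORLD'
So out = 'WORLD'

Answer: 'WORLD'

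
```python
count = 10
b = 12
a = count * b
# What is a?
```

Trace:
`count = 10` → count = 10
`b = 12` → b = 12
`a = count * b` → a = 120
So a = 120

Answer: 120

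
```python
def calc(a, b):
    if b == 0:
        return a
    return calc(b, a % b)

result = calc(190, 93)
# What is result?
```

calc(190, 93) -> calc(93, 4) -> calc(4, 1) -> calc(1, 0) -> 1

Answer: 1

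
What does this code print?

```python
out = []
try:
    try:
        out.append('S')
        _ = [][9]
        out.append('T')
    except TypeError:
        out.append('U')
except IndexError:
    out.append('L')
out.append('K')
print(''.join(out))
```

Execution trace: 'S' (try body) → 'L' (outer except IndexError) → 'K' (after the try/except). Output: SLK

Answer: SLK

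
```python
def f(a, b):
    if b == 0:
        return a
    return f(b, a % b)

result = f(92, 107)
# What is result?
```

f(92, 107) -> f(107, 92) -> f(92, 15) -> f(15, 2) -> f(2, 1) -> f(1, 0) -> 1

Answer: 1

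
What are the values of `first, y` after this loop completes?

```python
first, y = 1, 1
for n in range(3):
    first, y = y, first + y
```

Fibonacci: after 3 iterations
`first, y` takes the values: (1, 1) → (1, 2) → (2, 3) → (3, 5)

Answer: 3, 5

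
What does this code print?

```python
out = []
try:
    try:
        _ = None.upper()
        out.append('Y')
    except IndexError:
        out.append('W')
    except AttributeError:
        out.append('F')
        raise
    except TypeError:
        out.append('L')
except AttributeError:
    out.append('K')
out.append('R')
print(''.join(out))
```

Execution trace: 'F' (inner except AttributeError) → 'K' (outer except AttributeError) → 'R' (after the try/except). Output: FKR

Answer: FKR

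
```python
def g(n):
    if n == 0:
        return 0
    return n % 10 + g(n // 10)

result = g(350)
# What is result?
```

Sum of digits of 350: 0 + 5 + 3 = 8

Answer: 8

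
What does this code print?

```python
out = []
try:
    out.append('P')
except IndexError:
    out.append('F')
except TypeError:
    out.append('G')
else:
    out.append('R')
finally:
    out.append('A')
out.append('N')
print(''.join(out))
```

Execution trace: 'P' (try body, no exception) → 'R' (else) → 'A' (finally) → 'N' (after the try/except). Output: PRAN

Answer: PRAN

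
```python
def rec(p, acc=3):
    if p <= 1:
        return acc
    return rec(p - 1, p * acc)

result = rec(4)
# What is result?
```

Accumulator trace (n, acc): (4, 3) -> (3, 12) -> (2, 36) -> (1, 72) -> return 72

Answer: 72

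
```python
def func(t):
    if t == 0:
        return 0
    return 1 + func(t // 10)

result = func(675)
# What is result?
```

Count of digits of 675: 3

Answer: 3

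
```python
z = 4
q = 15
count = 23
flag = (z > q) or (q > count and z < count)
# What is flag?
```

Trace:
`z = 4` → z = 4
`q = 15` → q = 15
`count = 23` → count = 23
`flag = (z > q) or (q > count and z < count)` → flag = False
So flag = False

Answer: False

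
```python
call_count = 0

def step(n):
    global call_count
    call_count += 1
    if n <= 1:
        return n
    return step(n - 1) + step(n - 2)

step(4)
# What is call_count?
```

Calls(n) = 1 + Calls(n-1) + Calls(n-2); Calls(0)=Calls(1)=1. For n=4 this gives 9.

Answer: 9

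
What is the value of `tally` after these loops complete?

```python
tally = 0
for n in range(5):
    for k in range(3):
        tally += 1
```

5 * 3 = 15
`tally` takes the values: 0 → 1 → 2 → 3 → 4 → 5 → 6 → 7 → 8 → 9 → 10 → 11 → 12 → 13 → 14 → 15

Answer: 15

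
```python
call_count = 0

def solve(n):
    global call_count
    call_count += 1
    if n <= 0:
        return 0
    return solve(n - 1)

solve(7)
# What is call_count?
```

Linear recursion stepping by 1: 8 calls from n=7 down to ≤0.

Answer: 8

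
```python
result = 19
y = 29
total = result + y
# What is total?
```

Trace:
`result = 19` → result = 19
`y = 29` → y = 29
`total = result + y` → total = 48
So total = 48

Answer: 48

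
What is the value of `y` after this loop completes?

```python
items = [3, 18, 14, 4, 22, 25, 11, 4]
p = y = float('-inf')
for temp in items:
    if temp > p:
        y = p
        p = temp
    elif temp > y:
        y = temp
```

Second largest (with repeats) in [3, 18, 14, 4, 22, 25, 11, 4]
`y` takes the values: -inf → 3 → 14 → 18 → 22

Answer: 22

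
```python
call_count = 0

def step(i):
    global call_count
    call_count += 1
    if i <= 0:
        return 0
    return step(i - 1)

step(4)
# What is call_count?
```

Linear recursion stepping by 1: 5 calls from i=4 down to ≤0.

Answer: 5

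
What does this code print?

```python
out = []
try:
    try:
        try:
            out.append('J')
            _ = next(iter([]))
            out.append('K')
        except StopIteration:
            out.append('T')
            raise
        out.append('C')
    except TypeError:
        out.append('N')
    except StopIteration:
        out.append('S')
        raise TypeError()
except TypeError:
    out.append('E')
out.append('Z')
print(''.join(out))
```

Execution trace: 'J' (inner try body) → 'T' (inner except StopIteration) → 'S' (except StopIteration) → 'E' (outer except TypeError) → 'Z' (after the try/except). Output: JTSEZ

Answer: JTSEZ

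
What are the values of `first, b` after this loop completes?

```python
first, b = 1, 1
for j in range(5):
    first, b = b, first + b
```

Fibonacci: after 5 iterations
`first, b` takes the values: (1, 1) → (1, 2) → (2, 3) → (3, 5) → (5, 8) → (8, 13)

Answer: 8, 13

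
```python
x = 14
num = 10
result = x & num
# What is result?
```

Trace:
`x = 14` → x = 14
`num = 10` → num = 10
`result = x & num` → result = 10
So result = 10

Answer: 10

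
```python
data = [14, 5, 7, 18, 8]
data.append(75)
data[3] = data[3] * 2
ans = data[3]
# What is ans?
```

Trace:
`data = [14, 5, 7, 18, 8]` → data = [14, 5, 7, 18, 8]
`data.append(75)` → data = [14, 5, 7, 18, 8, 75]
`data[3] = data[3] * 2` → data = [14, 5, 7, 36, 8, 75]
`ans = data[3]` → ans = 36
So ans = 36

Answer: 36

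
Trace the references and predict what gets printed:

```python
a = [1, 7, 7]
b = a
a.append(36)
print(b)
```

Key concept: basic list aliasing.
Step by step:
`a = [1, 7, 7]` → a = [1, 7, 7]
`b = a` → b = [1, 7, 7] (same object as a)
`a.append(36)` → a = [1, 7, 7, 36] (same object as b); b = [1, 7, 7, 36] (same object as a)
`print(b)` → prints [1, 7, 7, 36]

Answer: [1, 7, 7, 36]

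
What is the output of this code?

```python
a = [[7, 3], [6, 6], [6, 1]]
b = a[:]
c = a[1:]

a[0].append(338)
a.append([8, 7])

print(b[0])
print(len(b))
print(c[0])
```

Key concept: slice with nested mutation.
Step by step:
`a = [[7, 3], [6, 6], [6, 1]]` → a = [[7, 3], [6, 6], [6, 1]]
`b = a[:]` → b = [[7, 3], [6, 6], [6, 1]]
`c = a[1:]` → c = [[6, 6], [6, 1]]
`a[0].append(338)` → a = [[7, 3, 338], [6, 6], [6, 1]]; b = [[7, 3, 338], [6, 6], [6, 1]]
`a.append([8, 7])` → a = [[7, 3, 338], [6, 6], [6, 1], [8, 7]]
`print(b[0])` → prints [7, 3, 338]
`print(len(b))` → prints 3
`print(c[0])` → prints [6, 6]

Answer:
[7, 3, 338]
3
[6, 6]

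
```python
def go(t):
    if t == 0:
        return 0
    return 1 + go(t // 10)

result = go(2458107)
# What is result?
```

Count of digits of 2458107: 7

Answer: 7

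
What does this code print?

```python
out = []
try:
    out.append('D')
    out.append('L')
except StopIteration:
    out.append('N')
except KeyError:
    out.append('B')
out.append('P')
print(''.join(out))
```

Execution trace: 'D' (try body) → 'L' (try body, no exception) → 'P' (after the try/except). Output: DLP

Answer: DLP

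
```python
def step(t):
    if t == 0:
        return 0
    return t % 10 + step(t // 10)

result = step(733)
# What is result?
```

Sum of digits of 733: 3 + 3 + 7 = 13

Answer: 13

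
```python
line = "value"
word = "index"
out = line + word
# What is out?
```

Trace:
`line = "value"` → line = 'value'
`word = "index"` → word = 'index'
`out = line + word` → out = 'valueindex'
So out = 'valueindex'

Answer: 'valueindex'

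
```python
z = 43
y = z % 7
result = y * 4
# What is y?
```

Trace:
`z = 43` → z = 43
`y = z % 7` → y = 1
`result = y * 4` → result = 4
So y = 1

Answer: 1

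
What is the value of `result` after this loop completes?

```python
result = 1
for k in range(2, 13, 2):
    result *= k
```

Product of even numbers 2 to 12
`result` takes the values: 1 → 2 → 8 → 48 → 384 → 3840 → 46080

Answer: 46080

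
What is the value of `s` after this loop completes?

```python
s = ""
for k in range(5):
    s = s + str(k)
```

Concatenate digits 0 to 4
`s` takes the values: "" → "0" → "01" → "012" → "0123" → "01234"

Answer: "01234"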